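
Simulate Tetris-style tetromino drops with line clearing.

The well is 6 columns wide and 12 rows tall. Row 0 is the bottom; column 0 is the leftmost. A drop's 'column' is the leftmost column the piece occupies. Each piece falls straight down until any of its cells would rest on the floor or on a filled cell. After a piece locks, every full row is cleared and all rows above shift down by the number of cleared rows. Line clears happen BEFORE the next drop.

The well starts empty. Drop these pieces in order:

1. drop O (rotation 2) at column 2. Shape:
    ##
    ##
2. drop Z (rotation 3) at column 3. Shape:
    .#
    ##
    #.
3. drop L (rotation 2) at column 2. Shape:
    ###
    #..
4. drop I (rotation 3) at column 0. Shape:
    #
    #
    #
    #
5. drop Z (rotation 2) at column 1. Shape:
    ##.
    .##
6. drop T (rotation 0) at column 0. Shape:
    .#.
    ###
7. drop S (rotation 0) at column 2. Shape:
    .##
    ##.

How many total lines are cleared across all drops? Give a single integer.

Drop 1: O rot2 at col 2 lands with bottom-row=0; cleared 0 line(s) (total 0); column heights now [0 0 2 2 0 0], max=2
Drop 2: Z rot3 at col 3 lands with bottom-row=2; cleared 0 line(s) (total 0); column heights now [0 0 2 4 5 0], max=5
Drop 3: L rot2 at col 2 lands with bottom-row=4; cleared 0 line(s) (total 0); column heights now [0 0 6 6 6 0], max=6
Drop 4: I rot3 at col 0 lands with bottom-row=0; cleared 0 line(s) (total 0); column heights now [4 0 6 6 6 0], max=6
Drop 5: Z rot2 at col 1 lands with bottom-row=6; cleared 0 line(s) (total 0); column heights now [4 8 8 7 6 0], max=8
Drop 6: T rot0 at col 0 lands with bottom-row=8; cleared 0 line(s) (total 0); column heights now [9 10 9 7 6 0], max=10
Drop 7: S rot0 at col 2 lands with bottom-row=9; cleared 0 line(s) (total 0); column heights now [9 10 10 11 11 0], max=11

Answer: 0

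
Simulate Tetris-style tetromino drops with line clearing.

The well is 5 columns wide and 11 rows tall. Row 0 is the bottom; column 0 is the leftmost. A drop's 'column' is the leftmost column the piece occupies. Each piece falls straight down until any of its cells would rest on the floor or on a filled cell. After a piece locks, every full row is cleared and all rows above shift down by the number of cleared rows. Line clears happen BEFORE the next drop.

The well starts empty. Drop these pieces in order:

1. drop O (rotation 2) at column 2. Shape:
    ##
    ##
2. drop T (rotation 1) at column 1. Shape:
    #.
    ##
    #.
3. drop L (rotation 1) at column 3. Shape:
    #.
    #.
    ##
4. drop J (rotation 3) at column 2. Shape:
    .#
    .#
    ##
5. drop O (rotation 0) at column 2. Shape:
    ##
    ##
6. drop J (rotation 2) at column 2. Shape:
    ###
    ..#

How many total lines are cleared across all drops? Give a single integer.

Answer: 0

Derivation:
Drop 1: O rot2 at col 2 lands with bottom-row=0; cleared 0 line(s) (total 0); column heights now [0 0 2 2 0], max=2
Drop 2: T rot1 at col 1 lands with bottom-row=1; cleared 0 line(s) (total 0); column heights now [0 4 3 2 0], max=4
Drop 3: L rot1 at col 3 lands with bottom-row=2; cleared 0 line(s) (total 0); column heights now [0 4 3 5 3], max=5
Drop 4: J rot3 at col 2 lands with bottom-row=5; cleared 0 line(s) (total 0); column heights now [0 4 6 8 3], max=8
Drop 5: O rot0 at col 2 lands with bottom-row=8; cleared 0 line(s) (total 0); column heights now [0 4 10 10 3], max=10
Drop 6: J rot2 at col 2 lands with bottom-row=9; cleared 0 line(s) (total 0); column heights now [0 4 11 11 11], max=11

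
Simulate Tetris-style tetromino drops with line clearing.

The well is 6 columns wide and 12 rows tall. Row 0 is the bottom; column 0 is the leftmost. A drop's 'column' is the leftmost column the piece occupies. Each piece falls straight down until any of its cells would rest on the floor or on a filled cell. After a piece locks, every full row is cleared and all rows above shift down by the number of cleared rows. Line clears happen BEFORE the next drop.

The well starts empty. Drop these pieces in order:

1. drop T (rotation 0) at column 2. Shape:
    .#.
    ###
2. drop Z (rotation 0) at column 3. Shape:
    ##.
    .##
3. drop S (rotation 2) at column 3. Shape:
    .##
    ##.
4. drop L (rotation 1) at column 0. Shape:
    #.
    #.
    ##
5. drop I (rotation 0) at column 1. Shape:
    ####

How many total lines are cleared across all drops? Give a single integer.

Drop 1: T rot0 at col 2 lands with bottom-row=0; cleared 0 line(s) (total 0); column heights now [0 0 1 2 1 0], max=2
Drop 2: Z rot0 at col 3 lands with bottom-row=1; cleared 0 line(s) (total 0); column heights now [0 0 1 3 3 2], max=3
Drop 3: S rot2 at col 3 lands with bottom-row=3; cleared 0 line(s) (total 0); column heights now [0 0 1 4 5 5], max=5
Drop 4: L rot1 at col 0 lands with bottom-row=0; cleared 0 line(s) (total 0); column heights now [3 1 1 4 5 5], max=5
Drop 5: I rot0 at col 1 lands with bottom-row=5; cleared 0 line(s) (total 0); column heights now [3 6 6 6 6 5], max=6

Answer: 0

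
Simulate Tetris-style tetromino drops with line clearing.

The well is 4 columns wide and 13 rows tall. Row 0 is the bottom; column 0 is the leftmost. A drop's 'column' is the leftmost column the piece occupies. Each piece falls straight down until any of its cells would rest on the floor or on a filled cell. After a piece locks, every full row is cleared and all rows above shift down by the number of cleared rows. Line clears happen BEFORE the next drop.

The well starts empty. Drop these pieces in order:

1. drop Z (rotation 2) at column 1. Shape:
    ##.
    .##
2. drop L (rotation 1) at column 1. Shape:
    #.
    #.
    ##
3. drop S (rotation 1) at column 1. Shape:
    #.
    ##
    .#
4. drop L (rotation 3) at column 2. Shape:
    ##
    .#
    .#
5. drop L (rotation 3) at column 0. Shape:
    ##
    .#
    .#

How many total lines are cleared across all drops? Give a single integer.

Drop 1: Z rot2 at col 1 lands with bottom-row=0; cleared 0 line(s) (total 0); column heights now [0 2 2 1], max=2
Drop 2: L rot1 at col 1 lands with bottom-row=2; cleared 0 line(s) (total 0); column heights now [0 5 3 1], max=5
Drop 3: S rot1 at col 1 lands with bottom-row=4; cleared 0 line(s) (total 0); column heights now [0 7 6 1], max=7
Drop 4: L rot3 at col 2 lands with bottom-row=4; cleared 0 line(s) (total 0); column heights now [0 7 7 7], max=7
Drop 5: L rot3 at col 0 lands with bottom-row=7; cleared 0 line(s) (total 0); column heights now [10 10 7 7], max=10

Answer: 0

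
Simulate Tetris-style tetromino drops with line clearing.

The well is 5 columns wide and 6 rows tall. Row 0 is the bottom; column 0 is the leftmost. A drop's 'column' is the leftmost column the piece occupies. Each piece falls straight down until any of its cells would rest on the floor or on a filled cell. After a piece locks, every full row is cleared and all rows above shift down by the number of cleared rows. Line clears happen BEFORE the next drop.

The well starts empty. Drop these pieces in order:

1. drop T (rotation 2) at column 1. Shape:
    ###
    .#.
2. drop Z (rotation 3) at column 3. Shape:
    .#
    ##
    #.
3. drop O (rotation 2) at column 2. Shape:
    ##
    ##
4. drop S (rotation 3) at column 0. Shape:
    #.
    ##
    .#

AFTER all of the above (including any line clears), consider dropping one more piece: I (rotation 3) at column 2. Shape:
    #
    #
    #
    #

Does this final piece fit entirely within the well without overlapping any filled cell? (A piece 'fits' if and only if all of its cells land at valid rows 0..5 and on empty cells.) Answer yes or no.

Answer: no

Derivation:
Drop 1: T rot2 at col 1 lands with bottom-row=0; cleared 0 line(s) (total 0); column heights now [0 2 2 2 0], max=2
Drop 2: Z rot3 at col 3 lands with bottom-row=2; cleared 0 line(s) (total 0); column heights now [0 2 2 4 5], max=5
Drop 3: O rot2 at col 2 lands with bottom-row=4; cleared 0 line(s) (total 0); column heights now [0 2 6 6 5], max=6
Drop 4: S rot3 at col 0 lands with bottom-row=2; cleared 0 line(s) (total 0); column heights now [5 4 6 6 5], max=6
Test piece I rot3 at col 2 (width 1): heights before test = [5 4 6 6 5]; fits = False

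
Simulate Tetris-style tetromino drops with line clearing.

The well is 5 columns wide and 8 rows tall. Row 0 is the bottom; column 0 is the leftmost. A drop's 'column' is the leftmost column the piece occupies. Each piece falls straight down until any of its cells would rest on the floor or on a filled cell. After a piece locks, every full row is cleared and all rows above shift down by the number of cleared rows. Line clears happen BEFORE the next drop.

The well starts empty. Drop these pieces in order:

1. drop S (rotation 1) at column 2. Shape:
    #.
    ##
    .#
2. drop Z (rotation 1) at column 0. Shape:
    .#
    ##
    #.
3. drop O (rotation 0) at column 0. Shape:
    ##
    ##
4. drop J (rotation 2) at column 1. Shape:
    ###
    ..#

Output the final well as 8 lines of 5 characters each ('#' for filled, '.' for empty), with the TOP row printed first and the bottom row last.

Drop 1: S rot1 at col 2 lands with bottom-row=0; cleared 0 line(s) (total 0); column heights now [0 0 3 2 0], max=3
Drop 2: Z rot1 at col 0 lands with bottom-row=0; cleared 0 line(s) (total 0); column heights now [2 3 3 2 0], max=3
Drop 3: O rot0 at col 0 lands with bottom-row=3; cleared 0 line(s) (total 0); column heights now [5 5 3 2 0], max=5
Drop 4: J rot2 at col 1 lands with bottom-row=4; cleared 0 line(s) (total 0); column heights now [5 6 6 6 0], max=6

Answer: .....
.....
.###.
##.#.
##...
.##..
####.
#..#.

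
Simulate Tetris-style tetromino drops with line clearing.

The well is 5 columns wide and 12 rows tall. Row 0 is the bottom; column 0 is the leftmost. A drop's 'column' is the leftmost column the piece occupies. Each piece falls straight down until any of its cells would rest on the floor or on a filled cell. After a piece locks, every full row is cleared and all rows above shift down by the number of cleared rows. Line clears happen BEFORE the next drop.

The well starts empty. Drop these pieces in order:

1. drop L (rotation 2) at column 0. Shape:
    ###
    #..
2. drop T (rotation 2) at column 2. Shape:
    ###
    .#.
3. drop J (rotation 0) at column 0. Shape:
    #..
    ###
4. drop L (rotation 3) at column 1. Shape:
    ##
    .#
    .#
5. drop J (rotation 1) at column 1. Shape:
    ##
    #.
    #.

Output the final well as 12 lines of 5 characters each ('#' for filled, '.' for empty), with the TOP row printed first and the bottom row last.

Drop 1: L rot2 at col 0 lands with bottom-row=0; cleared 0 line(s) (total 0); column heights now [2 2 2 0 0], max=2
Drop 2: T rot2 at col 2 lands with bottom-row=1; cleared 0 line(s) (total 0); column heights now [2 2 3 3 3], max=3
Drop 3: J rot0 at col 0 lands with bottom-row=3; cleared 0 line(s) (total 0); column heights now [5 4 4 3 3], max=5
Drop 4: L rot3 at col 1 lands with bottom-row=4; cleared 0 line(s) (total 0); column heights now [5 7 7 3 3], max=7
Drop 5: J rot1 at col 1 lands with bottom-row=7; cleared 0 line(s) (total 0); column heights now [5 10 10 3 3], max=10

Answer: .....
.....
.##..
.#...
.#...
.##..
..#..
#.#..
###..
..###
####.
#....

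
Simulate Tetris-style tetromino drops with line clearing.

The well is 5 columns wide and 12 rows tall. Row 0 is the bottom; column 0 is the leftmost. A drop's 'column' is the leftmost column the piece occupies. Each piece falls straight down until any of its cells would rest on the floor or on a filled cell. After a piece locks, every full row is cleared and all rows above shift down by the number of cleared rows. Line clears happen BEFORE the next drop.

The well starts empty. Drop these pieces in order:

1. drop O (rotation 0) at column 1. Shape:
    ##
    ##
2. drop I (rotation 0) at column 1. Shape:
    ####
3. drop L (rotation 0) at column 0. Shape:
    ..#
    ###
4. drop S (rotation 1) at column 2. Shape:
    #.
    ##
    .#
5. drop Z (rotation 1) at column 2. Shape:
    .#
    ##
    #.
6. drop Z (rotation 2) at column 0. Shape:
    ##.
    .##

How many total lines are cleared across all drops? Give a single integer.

Drop 1: O rot0 at col 1 lands with bottom-row=0; cleared 0 line(s) (total 0); column heights now [0 2 2 0 0], max=2
Drop 2: I rot0 at col 1 lands with bottom-row=2; cleared 0 line(s) (total 0); column heights now [0 3 3 3 3], max=3
Drop 3: L rot0 at col 0 lands with bottom-row=3; cleared 0 line(s) (total 0); column heights now [4 4 5 3 3], max=5
Drop 4: S rot1 at col 2 lands with bottom-row=4; cleared 0 line(s) (total 0); column heights now [4 4 7 6 3], max=7
Drop 5: Z rot1 at col 2 lands with bottom-row=7; cleared 0 line(s) (total 0); column heights now [4 4 9 10 3], max=10
Drop 6: Z rot2 at col 0 lands with bottom-row=9; cleared 0 line(s) (total 0); column heights now [11 11 10 10 3], max=11

Answer: 0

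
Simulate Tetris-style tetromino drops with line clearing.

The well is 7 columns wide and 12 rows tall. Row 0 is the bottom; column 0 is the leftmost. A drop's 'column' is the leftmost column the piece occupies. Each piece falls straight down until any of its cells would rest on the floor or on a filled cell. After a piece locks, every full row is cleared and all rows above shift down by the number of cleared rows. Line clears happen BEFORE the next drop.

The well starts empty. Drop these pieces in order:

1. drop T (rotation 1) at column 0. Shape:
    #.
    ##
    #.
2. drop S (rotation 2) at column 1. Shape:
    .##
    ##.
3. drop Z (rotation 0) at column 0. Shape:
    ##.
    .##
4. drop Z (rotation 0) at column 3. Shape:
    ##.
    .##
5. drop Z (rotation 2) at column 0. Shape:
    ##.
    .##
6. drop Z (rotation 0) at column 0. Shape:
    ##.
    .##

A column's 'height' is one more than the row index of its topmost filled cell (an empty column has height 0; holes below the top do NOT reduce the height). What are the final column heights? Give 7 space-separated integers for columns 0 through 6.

Drop 1: T rot1 at col 0 lands with bottom-row=0; cleared 0 line(s) (total 0); column heights now [3 2 0 0 0 0 0], max=3
Drop 2: S rot2 at col 1 lands with bottom-row=2; cleared 0 line(s) (total 0); column heights now [3 3 4 4 0 0 0], max=4
Drop 3: Z rot0 at col 0 lands with bottom-row=4; cleared 0 line(s) (total 0); column heights now [6 6 5 4 0 0 0], max=6
Drop 4: Z rot0 at col 3 lands with bottom-row=3; cleared 0 line(s) (total 0); column heights now [6 6 5 5 5 4 0], max=6
Drop 5: Z rot2 at col 0 lands with bottom-row=6; cleared 0 line(s) (total 0); column heights now [8 8 7 5 5 4 0], max=8
Drop 6: Z rot0 at col 0 lands with bottom-row=8; cleared 0 line(s) (total 0); column heights now [10 10 9 5 5 4 0], max=10

Answer: 10 10 9 5 5 4 0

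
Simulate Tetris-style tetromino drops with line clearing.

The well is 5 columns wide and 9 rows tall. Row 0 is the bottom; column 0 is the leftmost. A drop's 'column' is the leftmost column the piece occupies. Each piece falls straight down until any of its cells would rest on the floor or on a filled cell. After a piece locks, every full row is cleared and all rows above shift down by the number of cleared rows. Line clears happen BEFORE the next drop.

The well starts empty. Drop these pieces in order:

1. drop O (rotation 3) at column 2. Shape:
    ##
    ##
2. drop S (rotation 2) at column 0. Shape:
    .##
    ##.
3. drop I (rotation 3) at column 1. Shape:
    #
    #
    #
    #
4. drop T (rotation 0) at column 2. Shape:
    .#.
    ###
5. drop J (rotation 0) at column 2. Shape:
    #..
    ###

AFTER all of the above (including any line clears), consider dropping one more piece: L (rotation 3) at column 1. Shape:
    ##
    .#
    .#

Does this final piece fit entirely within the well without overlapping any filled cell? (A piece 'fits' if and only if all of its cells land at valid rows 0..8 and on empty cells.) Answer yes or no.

Drop 1: O rot3 at col 2 lands with bottom-row=0; cleared 0 line(s) (total 0); column heights now [0 0 2 2 0], max=2
Drop 2: S rot2 at col 0 lands with bottom-row=1; cleared 0 line(s) (total 0); column heights now [2 3 3 2 0], max=3
Drop 3: I rot3 at col 1 lands with bottom-row=3; cleared 0 line(s) (total 0); column heights now [2 7 3 2 0], max=7
Drop 4: T rot0 at col 2 lands with bottom-row=3; cleared 0 line(s) (total 0); column heights now [2 7 4 5 4], max=7
Drop 5: J rot0 at col 2 lands with bottom-row=5; cleared 0 line(s) (total 0); column heights now [2 7 7 6 6], max=7
Test piece L rot3 at col 1 (width 2): heights before test = [2 7 7 6 6]; fits = False

Answer: no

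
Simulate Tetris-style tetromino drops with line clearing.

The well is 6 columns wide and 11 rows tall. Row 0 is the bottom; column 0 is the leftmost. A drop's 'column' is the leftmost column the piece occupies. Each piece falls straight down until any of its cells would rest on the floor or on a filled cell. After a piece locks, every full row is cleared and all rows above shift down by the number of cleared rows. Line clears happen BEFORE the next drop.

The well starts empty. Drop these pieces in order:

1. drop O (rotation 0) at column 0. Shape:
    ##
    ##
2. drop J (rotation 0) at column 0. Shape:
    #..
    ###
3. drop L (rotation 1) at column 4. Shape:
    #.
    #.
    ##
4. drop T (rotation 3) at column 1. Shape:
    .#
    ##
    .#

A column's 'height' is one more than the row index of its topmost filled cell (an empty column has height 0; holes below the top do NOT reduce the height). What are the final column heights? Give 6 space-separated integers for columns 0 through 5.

Drop 1: O rot0 at col 0 lands with bottom-row=0; cleared 0 line(s) (total 0); column heights now [2 2 0 0 0 0], max=2
Drop 2: J rot0 at col 0 lands with bottom-row=2; cleared 0 line(s) (total 0); column heights now [4 3 3 0 0 0], max=4
Drop 3: L rot1 at col 4 lands with bottom-row=0; cleared 0 line(s) (total 0); column heights now [4 3 3 0 3 1], max=4
Drop 4: T rot3 at col 1 lands with bottom-row=3; cleared 0 line(s) (total 0); column heights now [4 5 6 0 3 1], max=6

Answer: 4 5 6 0 3 1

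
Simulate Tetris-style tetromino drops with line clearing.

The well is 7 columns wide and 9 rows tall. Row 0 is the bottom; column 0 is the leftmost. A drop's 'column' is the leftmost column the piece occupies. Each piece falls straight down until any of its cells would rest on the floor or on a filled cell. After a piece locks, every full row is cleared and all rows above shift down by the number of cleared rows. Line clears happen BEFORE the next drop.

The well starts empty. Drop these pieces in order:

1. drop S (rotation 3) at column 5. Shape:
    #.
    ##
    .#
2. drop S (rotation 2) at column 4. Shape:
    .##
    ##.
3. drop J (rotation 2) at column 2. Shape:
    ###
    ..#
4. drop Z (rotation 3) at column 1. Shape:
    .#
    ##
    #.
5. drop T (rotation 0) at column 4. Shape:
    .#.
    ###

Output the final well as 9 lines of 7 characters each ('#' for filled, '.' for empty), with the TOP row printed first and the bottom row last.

Answer: .......
..#..#.
.##.###
.####..
....###
....##.
.....#.
.....##
......#

Derivation:
Drop 1: S rot3 at col 5 lands with bottom-row=0; cleared 0 line(s) (total 0); column heights now [0 0 0 0 0 3 2], max=3
Drop 2: S rot2 at col 4 lands with bottom-row=3; cleared 0 line(s) (total 0); column heights now [0 0 0 0 4 5 5], max=5
Drop 3: J rot2 at col 2 lands with bottom-row=4; cleared 0 line(s) (total 0); column heights now [0 0 6 6 6 5 5], max=6
Drop 4: Z rot3 at col 1 lands with bottom-row=5; cleared 0 line(s) (total 0); column heights now [0 7 8 6 6 5 5], max=8
Drop 5: T rot0 at col 4 lands with bottom-row=6; cleared 0 line(s) (total 0); column heights now [0 7 8 6 7 8 7], max=8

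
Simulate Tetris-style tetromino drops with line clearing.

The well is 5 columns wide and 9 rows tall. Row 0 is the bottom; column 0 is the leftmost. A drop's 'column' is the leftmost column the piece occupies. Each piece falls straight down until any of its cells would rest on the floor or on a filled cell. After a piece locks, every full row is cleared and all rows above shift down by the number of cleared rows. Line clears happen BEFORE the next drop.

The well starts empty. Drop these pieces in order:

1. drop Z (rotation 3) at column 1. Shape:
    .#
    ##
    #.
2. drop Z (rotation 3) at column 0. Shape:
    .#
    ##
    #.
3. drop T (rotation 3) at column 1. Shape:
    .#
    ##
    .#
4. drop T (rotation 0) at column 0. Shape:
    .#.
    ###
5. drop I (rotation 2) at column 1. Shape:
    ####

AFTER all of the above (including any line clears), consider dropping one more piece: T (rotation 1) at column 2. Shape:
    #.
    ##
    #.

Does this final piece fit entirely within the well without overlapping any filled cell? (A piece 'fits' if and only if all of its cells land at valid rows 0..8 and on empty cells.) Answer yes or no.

Drop 1: Z rot3 at col 1 lands with bottom-row=0; cleared 0 line(s) (total 0); column heights now [0 2 3 0 0], max=3
Drop 2: Z rot3 at col 0 lands with bottom-row=1; cleared 0 line(s) (total 0); column heights now [3 4 3 0 0], max=4
Drop 3: T rot3 at col 1 lands with bottom-row=3; cleared 0 line(s) (total 0); column heights now [3 5 6 0 0], max=6
Drop 4: T rot0 at col 0 lands with bottom-row=6; cleared 0 line(s) (total 0); column heights now [7 8 7 0 0], max=8
Drop 5: I rot2 at col 1 lands with bottom-row=8; cleared 0 line(s) (total 0); column heights now [7 9 9 9 9], max=9
Test piece T rot1 at col 2 (width 2): heights before test = [7 9 9 9 9]; fits = False

Answer: no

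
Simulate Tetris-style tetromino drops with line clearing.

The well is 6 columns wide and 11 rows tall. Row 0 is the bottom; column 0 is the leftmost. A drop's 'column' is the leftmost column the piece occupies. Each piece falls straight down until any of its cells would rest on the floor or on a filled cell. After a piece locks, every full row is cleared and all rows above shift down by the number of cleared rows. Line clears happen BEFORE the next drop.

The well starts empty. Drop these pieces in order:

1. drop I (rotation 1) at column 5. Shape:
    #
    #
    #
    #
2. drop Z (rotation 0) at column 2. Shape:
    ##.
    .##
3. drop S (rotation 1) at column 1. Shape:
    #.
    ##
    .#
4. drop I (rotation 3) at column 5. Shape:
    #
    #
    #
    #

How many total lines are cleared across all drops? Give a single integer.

Drop 1: I rot1 at col 5 lands with bottom-row=0; cleared 0 line(s) (total 0); column heights now [0 0 0 0 0 4], max=4
Drop 2: Z rot0 at col 2 lands with bottom-row=0; cleared 0 line(s) (total 0); column heights now [0 0 2 2 1 4], max=4
Drop 3: S rot1 at col 1 lands with bottom-row=2; cleared 0 line(s) (total 0); column heights now [0 5 4 2 1 4], max=5
Drop 4: I rot3 at col 5 lands with bottom-row=4; cleared 0 line(s) (total 0); column heights now [0 5 4 2 1 8], max=8

Answer: 0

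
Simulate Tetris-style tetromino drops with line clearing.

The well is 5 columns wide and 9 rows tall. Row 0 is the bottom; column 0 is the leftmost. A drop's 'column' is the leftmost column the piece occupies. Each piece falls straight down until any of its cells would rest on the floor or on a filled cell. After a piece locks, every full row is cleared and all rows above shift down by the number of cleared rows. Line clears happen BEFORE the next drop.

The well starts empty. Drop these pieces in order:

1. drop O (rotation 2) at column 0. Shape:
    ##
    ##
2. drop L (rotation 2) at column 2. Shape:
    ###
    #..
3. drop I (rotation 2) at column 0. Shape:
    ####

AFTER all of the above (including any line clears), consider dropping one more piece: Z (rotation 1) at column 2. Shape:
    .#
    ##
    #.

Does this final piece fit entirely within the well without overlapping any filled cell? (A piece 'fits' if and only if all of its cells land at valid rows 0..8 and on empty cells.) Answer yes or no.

Drop 1: O rot2 at col 0 lands with bottom-row=0; cleared 0 line(s) (total 0); column heights now [2 2 0 0 0], max=2
Drop 2: L rot2 at col 2 lands with bottom-row=0; cleared 1 line(s) (total 1); column heights now [1 1 1 0 0], max=1
Drop 3: I rot2 at col 0 lands with bottom-row=1; cleared 0 line(s) (total 1); column heights now [2 2 2 2 0], max=2
Test piece Z rot1 at col 2 (width 2): heights before test = [2 2 2 2 0]; fits = True

Answer: yes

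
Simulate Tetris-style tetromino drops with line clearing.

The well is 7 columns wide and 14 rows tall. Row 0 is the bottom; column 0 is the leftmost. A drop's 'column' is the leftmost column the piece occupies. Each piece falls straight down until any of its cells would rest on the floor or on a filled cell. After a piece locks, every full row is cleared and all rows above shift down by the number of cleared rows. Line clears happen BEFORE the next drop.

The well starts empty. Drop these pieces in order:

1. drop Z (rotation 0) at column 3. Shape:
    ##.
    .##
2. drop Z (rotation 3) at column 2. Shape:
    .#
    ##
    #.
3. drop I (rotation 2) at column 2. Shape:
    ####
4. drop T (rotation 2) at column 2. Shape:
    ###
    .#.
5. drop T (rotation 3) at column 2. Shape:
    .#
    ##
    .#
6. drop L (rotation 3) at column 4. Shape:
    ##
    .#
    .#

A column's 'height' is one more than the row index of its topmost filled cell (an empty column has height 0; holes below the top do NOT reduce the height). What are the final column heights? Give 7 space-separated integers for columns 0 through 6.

Answer: 0 0 9 10 8 8 0

Derivation:
Drop 1: Z rot0 at col 3 lands with bottom-row=0; cleared 0 line(s) (total 0); column heights now [0 0 0 2 2 1 0], max=2
Drop 2: Z rot3 at col 2 lands with bottom-row=1; cleared 0 line(s) (total 0); column heights now [0 0 3 4 2 1 0], max=4
Drop 3: I rot2 at col 2 lands with bottom-row=4; cleared 0 line(s) (total 0); column heights now [0 0 5 5 5 5 0], max=5
Drop 4: T rot2 at col 2 lands with bottom-row=5; cleared 0 line(s) (total 0); column heights now [0 0 7 7 7 5 0], max=7
Drop 5: T rot3 at col 2 lands with bottom-row=7; cleared 0 line(s) (total 0); column heights now [0 0 9 10 7 5 0], max=10
Drop 6: L rot3 at col 4 lands with bottom-row=5; cleared 0 line(s) (total 0); column heights now [0 0 9 10 8 8 0], max=10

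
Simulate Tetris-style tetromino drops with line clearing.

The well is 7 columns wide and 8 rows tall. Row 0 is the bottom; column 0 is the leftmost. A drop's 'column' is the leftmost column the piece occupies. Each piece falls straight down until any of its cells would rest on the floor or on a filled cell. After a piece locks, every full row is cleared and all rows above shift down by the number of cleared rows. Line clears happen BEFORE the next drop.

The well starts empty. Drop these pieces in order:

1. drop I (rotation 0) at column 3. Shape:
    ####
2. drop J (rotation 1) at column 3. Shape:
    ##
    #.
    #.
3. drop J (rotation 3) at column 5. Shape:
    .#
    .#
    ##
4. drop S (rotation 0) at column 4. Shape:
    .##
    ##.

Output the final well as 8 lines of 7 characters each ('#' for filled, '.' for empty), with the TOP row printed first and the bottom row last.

Answer: .......
.......
.....##
....##.
...##.#
...#..#
...#.##
...####

Derivation:
Drop 1: I rot0 at col 3 lands with bottom-row=0; cleared 0 line(s) (total 0); column heights now [0 0 0 1 1 1 1], max=1
Drop 2: J rot1 at col 3 lands with bottom-row=1; cleared 0 line(s) (total 0); column heights now [0 0 0 4 4 1 1], max=4
Drop 3: J rot3 at col 5 lands with bottom-row=1; cleared 0 line(s) (total 0); column heights now [0 0 0 4 4 2 4], max=4
Drop 4: S rot0 at col 4 lands with bottom-row=4; cleared 0 line(s) (total 0); column heights now [0 0 0 4 5 6 6], max=6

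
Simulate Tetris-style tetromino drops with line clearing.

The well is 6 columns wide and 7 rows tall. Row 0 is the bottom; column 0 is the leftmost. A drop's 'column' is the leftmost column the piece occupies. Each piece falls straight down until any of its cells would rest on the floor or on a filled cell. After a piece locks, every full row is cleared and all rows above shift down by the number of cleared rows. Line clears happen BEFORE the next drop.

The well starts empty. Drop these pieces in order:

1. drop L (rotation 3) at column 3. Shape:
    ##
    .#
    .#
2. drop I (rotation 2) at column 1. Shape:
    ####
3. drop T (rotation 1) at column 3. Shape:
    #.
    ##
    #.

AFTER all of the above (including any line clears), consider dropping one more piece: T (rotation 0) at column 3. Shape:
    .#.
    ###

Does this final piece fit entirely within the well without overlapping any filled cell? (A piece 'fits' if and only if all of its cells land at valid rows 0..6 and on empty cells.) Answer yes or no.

Drop 1: L rot3 at col 3 lands with bottom-row=0; cleared 0 line(s) (total 0); column heights now [0 0 0 3 3 0], max=3
Drop 2: I rot2 at col 1 lands with bottom-row=3; cleared 0 line(s) (total 0); column heights now [0 4 4 4 4 0], max=4
Drop 3: T rot1 at col 3 lands with bottom-row=4; cleared 0 line(s) (total 0); column heights now [0 4 4 7 6 0], max=7
Test piece T rot0 at col 3 (width 3): heights before test = [0 4 4 7 6 0]; fits = False

Answer: no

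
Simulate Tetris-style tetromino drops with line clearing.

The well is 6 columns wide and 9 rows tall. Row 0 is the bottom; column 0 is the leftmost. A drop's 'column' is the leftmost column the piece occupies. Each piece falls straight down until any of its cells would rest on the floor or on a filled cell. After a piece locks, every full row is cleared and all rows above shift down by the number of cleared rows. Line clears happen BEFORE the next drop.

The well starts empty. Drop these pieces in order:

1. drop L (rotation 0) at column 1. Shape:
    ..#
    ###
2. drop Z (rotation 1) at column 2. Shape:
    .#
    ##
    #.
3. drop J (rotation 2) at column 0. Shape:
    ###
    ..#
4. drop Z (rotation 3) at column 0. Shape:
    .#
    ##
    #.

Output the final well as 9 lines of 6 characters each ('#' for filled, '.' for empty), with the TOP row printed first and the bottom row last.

Drop 1: L rot0 at col 1 lands with bottom-row=0; cleared 0 line(s) (total 0); column heights now [0 1 1 2 0 0], max=2
Drop 2: Z rot1 at col 2 lands with bottom-row=1; cleared 0 line(s) (total 0); column heights now [0 1 3 4 0 0], max=4
Drop 3: J rot2 at col 0 lands with bottom-row=3; cleared 0 line(s) (total 0); column heights now [5 5 5 4 0 0], max=5
Drop 4: Z rot3 at col 0 lands with bottom-row=5; cleared 0 line(s) (total 0); column heights now [7 8 5 4 0 0], max=8

Answer: ......
.#....
##....
#.....
###...
..##..
..##..
..##..
.###..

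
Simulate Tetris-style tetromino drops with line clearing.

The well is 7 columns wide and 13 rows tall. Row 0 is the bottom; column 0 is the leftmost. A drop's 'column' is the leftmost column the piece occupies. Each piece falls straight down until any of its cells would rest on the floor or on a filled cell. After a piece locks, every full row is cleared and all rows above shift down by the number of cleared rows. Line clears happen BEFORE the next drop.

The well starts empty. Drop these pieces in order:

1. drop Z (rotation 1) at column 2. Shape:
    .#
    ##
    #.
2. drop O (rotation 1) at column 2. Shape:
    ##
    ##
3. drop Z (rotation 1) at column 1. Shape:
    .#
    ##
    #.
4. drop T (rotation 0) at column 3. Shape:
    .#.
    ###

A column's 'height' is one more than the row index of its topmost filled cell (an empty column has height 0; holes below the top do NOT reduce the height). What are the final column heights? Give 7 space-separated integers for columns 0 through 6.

Answer: 0 6 7 6 7 6 0

Derivation:
Drop 1: Z rot1 at col 2 lands with bottom-row=0; cleared 0 line(s) (total 0); column heights now [0 0 2 3 0 0 0], max=3
Drop 2: O rot1 at col 2 lands with bottom-row=3; cleared 0 line(s) (total 0); column heights now [0 0 5 5 0 0 0], max=5
Drop 3: Z rot1 at col 1 lands with bottom-row=4; cleared 0 line(s) (total 0); column heights now [0 6 7 5 0 0 0], max=7
Drop 4: T rot0 at col 3 lands with bottom-row=5; cleared 0 line(s) (total 0); column heights now [0 6 7 6 7 6 0], max=7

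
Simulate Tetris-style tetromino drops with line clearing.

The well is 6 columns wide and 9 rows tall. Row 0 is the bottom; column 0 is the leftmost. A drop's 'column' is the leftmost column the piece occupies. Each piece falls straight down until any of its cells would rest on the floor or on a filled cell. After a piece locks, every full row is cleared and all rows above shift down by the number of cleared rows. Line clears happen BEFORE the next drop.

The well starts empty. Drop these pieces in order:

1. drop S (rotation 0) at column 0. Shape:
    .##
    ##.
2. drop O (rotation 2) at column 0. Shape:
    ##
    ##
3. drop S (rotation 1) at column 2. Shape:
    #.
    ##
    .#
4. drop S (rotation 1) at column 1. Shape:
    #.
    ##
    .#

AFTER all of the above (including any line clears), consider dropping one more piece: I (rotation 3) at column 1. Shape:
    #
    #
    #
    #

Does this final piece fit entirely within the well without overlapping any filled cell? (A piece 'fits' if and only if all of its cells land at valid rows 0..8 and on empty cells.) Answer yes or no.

Drop 1: S rot0 at col 0 lands with bottom-row=0; cleared 0 line(s) (total 0); column heights now [1 2 2 0 0 0], max=2
Drop 2: O rot2 at col 0 lands with bottom-row=2; cleared 0 line(s) (total 0); column heights now [4 4 2 0 0 0], max=4
Drop 3: S rot1 at col 2 lands with bottom-row=1; cleared 0 line(s) (total 0); column heights now [4 4 4 3 0 0], max=4
Drop 4: S rot1 at col 1 lands with bottom-row=4; cleared 0 line(s) (total 0); column heights now [4 7 6 3 0 0], max=7
Test piece I rot3 at col 1 (width 1): heights before test = [4 7 6 3 0 0]; fits = False

Answer: no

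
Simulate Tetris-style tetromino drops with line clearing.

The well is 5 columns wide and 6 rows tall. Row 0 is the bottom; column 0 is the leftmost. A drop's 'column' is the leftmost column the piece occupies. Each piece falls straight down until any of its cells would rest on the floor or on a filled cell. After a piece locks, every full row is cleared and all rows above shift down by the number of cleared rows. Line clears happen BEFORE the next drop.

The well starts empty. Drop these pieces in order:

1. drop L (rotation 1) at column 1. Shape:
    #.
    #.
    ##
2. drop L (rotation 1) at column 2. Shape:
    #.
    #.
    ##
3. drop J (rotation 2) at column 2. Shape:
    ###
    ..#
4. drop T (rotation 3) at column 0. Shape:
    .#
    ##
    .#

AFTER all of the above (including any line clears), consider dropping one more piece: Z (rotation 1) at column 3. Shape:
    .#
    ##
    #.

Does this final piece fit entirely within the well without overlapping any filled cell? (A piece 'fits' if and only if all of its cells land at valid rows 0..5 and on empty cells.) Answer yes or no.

Answer: yes

Derivation:
Drop 1: L rot1 at col 1 lands with bottom-row=0; cleared 0 line(s) (total 0); column heights now [0 3 1 0 0], max=3
Drop 2: L rot1 at col 2 lands with bottom-row=1; cleared 0 line(s) (total 0); column heights now [0 3 4 2 0], max=4
Drop 3: J rot2 at col 2 lands with bottom-row=3; cleared 0 line(s) (total 0); column heights now [0 3 5 5 5], max=5
Drop 4: T rot3 at col 0 lands with bottom-row=3; cleared 1 line(s) (total 1); column heights now [0 5 4 2 4], max=5
Test piece Z rot1 at col 3 (width 2): heights before test = [0 5 4 2 4]; fits = True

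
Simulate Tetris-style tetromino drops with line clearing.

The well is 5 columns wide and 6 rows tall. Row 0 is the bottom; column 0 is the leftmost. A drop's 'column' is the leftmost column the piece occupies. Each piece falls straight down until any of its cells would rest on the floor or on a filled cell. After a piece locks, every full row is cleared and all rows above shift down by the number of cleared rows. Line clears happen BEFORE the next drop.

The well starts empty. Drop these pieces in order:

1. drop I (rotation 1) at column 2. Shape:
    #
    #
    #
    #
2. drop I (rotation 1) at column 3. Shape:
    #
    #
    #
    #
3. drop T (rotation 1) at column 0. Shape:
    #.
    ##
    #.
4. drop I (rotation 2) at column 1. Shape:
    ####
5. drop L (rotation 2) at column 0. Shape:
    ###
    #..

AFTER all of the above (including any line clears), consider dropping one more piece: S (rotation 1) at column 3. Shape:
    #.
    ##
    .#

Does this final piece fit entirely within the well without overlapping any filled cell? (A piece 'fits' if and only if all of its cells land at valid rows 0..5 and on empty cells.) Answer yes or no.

Drop 1: I rot1 at col 2 lands with bottom-row=0; cleared 0 line(s) (total 0); column heights now [0 0 4 0 0], max=4
Drop 2: I rot1 at col 3 lands with bottom-row=0; cleared 0 line(s) (total 0); column heights now [0 0 4 4 0], max=4
Drop 3: T rot1 at col 0 lands with bottom-row=0; cleared 0 line(s) (total 0); column heights now [3 2 4 4 0], max=4
Drop 4: I rot2 at col 1 lands with bottom-row=4; cleared 0 line(s) (total 0); column heights now [3 5 5 5 5], max=5
Drop 5: L rot2 at col 0 lands with bottom-row=4; cleared 1 line(s) (total 1); column heights now [5 5 5 4 0], max=5
Test piece S rot1 at col 3 (width 2): heights before test = [5 5 5 4 0]; fits = True

Answer: yes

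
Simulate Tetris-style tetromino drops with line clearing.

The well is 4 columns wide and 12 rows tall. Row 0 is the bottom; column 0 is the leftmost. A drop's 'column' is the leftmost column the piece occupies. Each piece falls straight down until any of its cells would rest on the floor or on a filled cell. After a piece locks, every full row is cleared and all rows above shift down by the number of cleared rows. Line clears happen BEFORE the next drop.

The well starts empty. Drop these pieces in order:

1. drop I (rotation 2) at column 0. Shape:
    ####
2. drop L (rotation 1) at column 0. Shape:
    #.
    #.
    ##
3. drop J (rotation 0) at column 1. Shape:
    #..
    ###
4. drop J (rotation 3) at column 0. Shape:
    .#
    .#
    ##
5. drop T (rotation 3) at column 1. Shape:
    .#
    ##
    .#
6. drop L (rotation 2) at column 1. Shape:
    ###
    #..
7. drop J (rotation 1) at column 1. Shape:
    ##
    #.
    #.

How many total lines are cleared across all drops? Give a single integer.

Answer: 2

Derivation:
Drop 1: I rot2 at col 0 lands with bottom-row=0; cleared 1 line(s) (total 1); column heights now [0 0 0 0], max=0
Drop 2: L rot1 at col 0 lands with bottom-row=0; cleared 0 line(s) (total 1); column heights now [3 1 0 0], max=3
Drop 3: J rot0 at col 1 lands with bottom-row=1; cleared 1 line(s) (total 2); column heights now [2 2 0 0], max=2
Drop 4: J rot3 at col 0 lands with bottom-row=2; cleared 0 line(s) (total 2); column heights now [3 5 0 0], max=5
Drop 5: T rot3 at col 1 lands with bottom-row=4; cleared 0 line(s) (total 2); column heights now [3 6 7 0], max=7
Drop 6: L rot2 at col 1 lands with bottom-row=6; cleared 0 line(s) (total 2); column heights now [3 8 8 8], max=8
Drop 7: J rot1 at col 1 lands with bottom-row=8; cleared 0 line(s) (total 2); column heights now [3 11 11 8], max=11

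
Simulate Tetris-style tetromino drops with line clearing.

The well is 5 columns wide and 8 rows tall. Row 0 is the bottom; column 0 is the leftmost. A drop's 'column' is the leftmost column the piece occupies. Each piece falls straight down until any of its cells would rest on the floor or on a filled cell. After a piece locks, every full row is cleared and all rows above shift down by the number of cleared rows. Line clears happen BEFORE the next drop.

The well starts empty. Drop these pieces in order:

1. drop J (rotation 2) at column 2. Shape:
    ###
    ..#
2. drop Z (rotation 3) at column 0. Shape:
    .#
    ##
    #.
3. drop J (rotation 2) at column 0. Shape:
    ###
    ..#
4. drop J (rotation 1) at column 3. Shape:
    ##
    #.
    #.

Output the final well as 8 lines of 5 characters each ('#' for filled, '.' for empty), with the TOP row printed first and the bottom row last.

Answer: .....
.....
.....
.....
.....
.....
.###.
#..##

Derivation:
Drop 1: J rot2 at col 2 lands with bottom-row=0; cleared 0 line(s) (total 0); column heights now [0 0 2 2 2], max=2
Drop 2: Z rot3 at col 0 lands with bottom-row=0; cleared 1 line(s) (total 1); column heights now [1 2 0 0 1], max=2
Drop 3: J rot2 at col 0 lands with bottom-row=1; cleared 0 line(s) (total 1); column heights now [3 3 3 0 1], max=3
Drop 4: J rot1 at col 3 lands with bottom-row=0; cleared 1 line(s) (total 2); column heights now [1 2 2 2 1], max=2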